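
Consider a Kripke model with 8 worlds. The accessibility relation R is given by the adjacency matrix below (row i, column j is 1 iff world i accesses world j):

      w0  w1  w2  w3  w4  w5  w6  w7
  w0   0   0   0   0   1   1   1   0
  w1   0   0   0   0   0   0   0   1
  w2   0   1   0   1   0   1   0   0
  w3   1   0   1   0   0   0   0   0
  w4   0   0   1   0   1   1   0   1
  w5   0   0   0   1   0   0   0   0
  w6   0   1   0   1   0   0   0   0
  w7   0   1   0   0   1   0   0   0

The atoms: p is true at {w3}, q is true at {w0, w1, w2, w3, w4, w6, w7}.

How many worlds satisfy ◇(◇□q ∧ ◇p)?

4

w0: successors {w4, w5, w6}; ◇□q ∧ ◇p there: w4:F, w5:T, w6:T. ✓
w1: successors {w7}; ◇□q ∧ ◇p there: w7:F. ✗
w2: successors {w1, w3, w5}; ◇□q ∧ ◇p there: w1:F, w3:F, w5:T. ✓
w3: successors {w0, w2}; ◇□q ∧ ◇p there: w0:F, w2:T. ✓
w4: successors {w2, w4, w5, w7}; ◇□q ∧ ◇p there: w2:T, w4:F, w5:T, w7:F. ✓
w5: successors {w3}; ◇□q ∧ ◇p there: w3:F. ✗
w6: successors {w1, w3}; ◇□q ∧ ◇p there: w1:F, w3:F. ✗
w7: successors {w1, w4}; ◇□q ∧ ◇p there: w1:F, w4:F. ✗
Satisfying worlds: {w0, w2, w3, w4}.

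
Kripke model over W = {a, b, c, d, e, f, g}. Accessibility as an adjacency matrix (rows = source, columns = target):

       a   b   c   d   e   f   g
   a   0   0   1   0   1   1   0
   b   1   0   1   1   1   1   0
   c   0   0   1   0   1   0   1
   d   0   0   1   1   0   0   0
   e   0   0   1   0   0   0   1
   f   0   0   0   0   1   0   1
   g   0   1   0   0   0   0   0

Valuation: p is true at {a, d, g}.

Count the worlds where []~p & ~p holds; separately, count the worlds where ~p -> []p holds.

For []~p & ~p:
a: []~p is T, ~p is F. ✗
b: []~p is F, ~p is T. ✗
c: []~p is F, ~p is T. ✗
d: []~p is F, ~p is F. ✗
e: []~p is F, ~p is T. ✗
f: []~p is F, ~p is T. ✗
g: []~p is T, ~p is F. ✗
— 0 worlds.
For ~p -> []p:
a: ~p is F, []p is F. ✓
b: ~p is T, []p is F. ✗
c: ~p is T, []p is F. ✗
d: ~p is F, []p is F. ✓
e: ~p is T, []p is F. ✗
f: ~p is T, []p is F. ✗
g: ~p is F, []p is F. ✓
— 3 worlds.

0 and 3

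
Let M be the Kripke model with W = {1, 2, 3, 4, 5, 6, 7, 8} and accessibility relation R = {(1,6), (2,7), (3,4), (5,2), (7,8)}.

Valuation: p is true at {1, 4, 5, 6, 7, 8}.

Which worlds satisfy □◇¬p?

1: successors {6}; ◇¬p there: 6:F. ✗
2: successors {7}; ◇¬p there: 7:F. ✗
3: successors {4}; ◇¬p there: 4:F. ✗
4: no successors, so □◇¬p holds vacuously. ✓
5: successors {2}; ◇¬p there: 2:F. ✗
6: no successors, so □◇¬p holds vacuously. ✓
7: successors {8}; ◇¬p there: 8:F. ✗
8: no successors, so □◇¬p holds vacuously. ✓

{4, 6, 8}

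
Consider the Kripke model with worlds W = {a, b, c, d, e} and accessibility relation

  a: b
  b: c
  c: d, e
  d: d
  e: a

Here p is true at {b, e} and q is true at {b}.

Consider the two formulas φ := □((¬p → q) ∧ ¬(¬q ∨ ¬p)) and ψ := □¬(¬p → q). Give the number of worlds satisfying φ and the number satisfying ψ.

For □((¬p → q) ∧ ¬(¬q ∨ ¬p)):
a: successors {b}; (¬p → q) ∧ ¬(¬q ∨ ¬p) there: b:T. ✓
b: successors {c}; (¬p → q) ∧ ¬(¬q ∨ ¬p) there: c:F. ✗
c: successors {d, e}; (¬p → q) ∧ ¬(¬q ∨ ¬p) there: d:F, e:F. ✗
d: successors {d}; (¬p → q) ∧ ¬(¬q ∨ ¬p) there: d:F. ✗
e: successors {a}; (¬p → q) ∧ ¬(¬q ∨ ¬p) there: a:F. ✗
— 1 world.
For □¬(¬p → q):
a: successors {b}; ¬(¬p → q) there: b:F. ✗
b: successors {c}; ¬(¬p → q) there: c:T. ✓
c: successors {d, e}; ¬(¬p → q) there: d:T, e:F. ✗
d: successors {d}; ¬(¬p → q) there: d:T. ✓
e: successors {a}; ¬(¬p → q) there: a:T. ✓
— 3 worlds.

1 and 3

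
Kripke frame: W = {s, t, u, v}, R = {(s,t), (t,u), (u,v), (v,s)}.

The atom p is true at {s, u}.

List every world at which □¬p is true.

s: successors {t}; ¬p there: t:T. ✓
t: successors {u}; ¬p there: u:F. ✗
u: successors {v}; ¬p there: v:T. ✓
v: successors {s}; ¬p there: s:F. ✗

{s, u}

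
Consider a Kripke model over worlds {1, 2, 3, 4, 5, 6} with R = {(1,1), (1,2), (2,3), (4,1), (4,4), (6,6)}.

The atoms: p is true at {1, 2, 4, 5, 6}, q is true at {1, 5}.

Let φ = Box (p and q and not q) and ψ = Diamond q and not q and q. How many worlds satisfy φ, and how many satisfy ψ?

2 and 0

For Box (p and q and not q):
1: successors {1, 2}; p and q and not q there: 1:F, 2:F. ✗
2: successors {3}; p and q and not q there: 3:F. ✗
3: no successors, so Box (p and q and not q) holds vacuously. ✓
4: successors {1, 4}; p and q and not q there: 1:F, 4:F. ✗
5: no successors, so Box (p and q and not q) holds vacuously. ✓
6: successors {6}; p and q and not q there: 6:F. ✗
— 2 worlds.
For Diamond q and not q and q:
1: Diamond q and not q is F, q is T. ✗
2: Diamond q and not q is F, q is F. ✗
3: Diamond q and not q is F, q is F. ✗
4: Diamond q and not q is T, q is F. ✗
5: Diamond q and not q is F, q is T. ✗
6: Diamond q and not q is F, q is F. ✗
— 0 worlds.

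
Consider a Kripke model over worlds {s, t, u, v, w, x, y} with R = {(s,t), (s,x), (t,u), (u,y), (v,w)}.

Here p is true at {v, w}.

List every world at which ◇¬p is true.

{s, t, u}

s: successors {t, x}; ¬p there: t:T, x:T. ✓
t: successors {u}; ¬p there: u:T. ✓
u: successors {y}; ¬p there: y:T. ✓
v: successors {w}; ¬p there: w:F. ✗
w: no successors, so ◇¬p fails. ✗
x: no successors, so ◇¬p fails. ✗
y: no successors, so ◇¬p fails. ✗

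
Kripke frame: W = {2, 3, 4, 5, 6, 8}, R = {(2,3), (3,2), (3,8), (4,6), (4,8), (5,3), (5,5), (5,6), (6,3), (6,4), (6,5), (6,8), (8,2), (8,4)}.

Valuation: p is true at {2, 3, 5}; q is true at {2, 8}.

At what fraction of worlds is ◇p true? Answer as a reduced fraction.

5/6

2: successors {3}; p there: 3:T. ✓
3: successors {2, 8}; p there: 2:T, 8:F. ✓
4: successors {6, 8}; p there: 6:F, 8:F. ✗
5: successors {3, 5, 6}; p there: 3:T, 5:T, 6:F. ✓
6: successors {3, 4, 5, 8}; p there: 3:T, 4:F, 5:T, 8:F. ✓
8: successors {2, 4}; p there: 2:T, 4:F. ✓
That's 5 of 6 worlds, so 5/6.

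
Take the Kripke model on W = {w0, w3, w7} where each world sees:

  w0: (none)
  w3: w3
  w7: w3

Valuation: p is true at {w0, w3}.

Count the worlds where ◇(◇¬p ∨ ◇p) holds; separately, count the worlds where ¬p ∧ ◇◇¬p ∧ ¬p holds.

For ◇(◇¬p ∨ ◇p):
w0: no successors, so ◇(◇¬p ∨ ◇p) fails. ✗
w3: successors {w3}; ◇¬p ∨ ◇p there: w3:T. ✓
w7: successors {w3}; ◇¬p ∨ ◇p there: w3:T. ✓
— 2 worlds.
For ¬p ∧ ◇◇¬p ∧ ¬p:
w0: ¬p ∧ ◇◇¬p is F, ¬p is F. ✗
w3: ¬p ∧ ◇◇¬p is F, ¬p is F. ✗
w7: ¬p ∧ ◇◇¬p is F, ¬p is T. ✗
— 0 worlds.

2 and 0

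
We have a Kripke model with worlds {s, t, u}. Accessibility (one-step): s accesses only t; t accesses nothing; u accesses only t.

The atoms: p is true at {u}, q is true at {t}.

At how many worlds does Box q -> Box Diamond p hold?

s: Box q is T, Box Diamond p is F. ✗
t: Box q is T, Box Diamond p is T. ✓
u: Box q is T, Box Diamond p is F. ✗
Satisfying worlds: {t}.

1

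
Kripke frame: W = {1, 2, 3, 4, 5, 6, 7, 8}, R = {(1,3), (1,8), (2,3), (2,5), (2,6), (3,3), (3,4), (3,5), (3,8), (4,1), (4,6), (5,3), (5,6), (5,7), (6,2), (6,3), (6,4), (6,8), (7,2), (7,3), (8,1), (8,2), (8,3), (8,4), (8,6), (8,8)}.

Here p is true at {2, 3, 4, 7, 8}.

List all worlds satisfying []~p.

1: successors {3, 8}; ~p there: 3:F, 8:F. ✗
2: successors {3, 5, 6}; ~p there: 3:F, 5:T, 6:T. ✗
3: successors {3, 4, 5, 8}; ~p there: 3:F, 4:F, 5:T, 8:F. ✗
4: successors {1, 6}; ~p there: 1:T, 6:T. ✓
5: successors {3, 6, 7}; ~p there: 3:F, 6:T, 7:F. ✗
6: successors {2, 3, 4, 8}; ~p there: 2:F, 3:F, 4:F, 8:F. ✗
7: successors {2, 3}; ~p there: 2:F, 3:F. ✗
8: successors {1, 2, 3, 4, 6, 8}; ~p there: 1:T, 2:F, 3:F, 4:F, 6:T, 8:F. ✗

{4}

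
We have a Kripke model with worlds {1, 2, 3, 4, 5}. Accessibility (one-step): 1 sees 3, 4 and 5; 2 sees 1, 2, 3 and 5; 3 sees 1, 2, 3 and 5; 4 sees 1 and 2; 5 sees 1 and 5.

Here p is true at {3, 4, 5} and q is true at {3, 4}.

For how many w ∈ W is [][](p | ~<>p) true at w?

0

1: successors {3, 4, 5}; [](p | ~<>p) there: 3:F, 4:F, 5:F. ✗
2: successors {1, 2, 3, 5}; [](p | ~<>p) there: 1:T, 2:F, 3:F, 5:F. ✗
3: successors {1, 2, 3, 5}; [](p | ~<>p) there: 1:T, 2:F, 3:F, 5:F. ✗
4: successors {1, 2}; [](p | ~<>p) there: 1:T, 2:F. ✗
5: successors {1, 5}; [](p | ~<>p) there: 1:T, 5:F. ✗
Satisfying worlds: ∅.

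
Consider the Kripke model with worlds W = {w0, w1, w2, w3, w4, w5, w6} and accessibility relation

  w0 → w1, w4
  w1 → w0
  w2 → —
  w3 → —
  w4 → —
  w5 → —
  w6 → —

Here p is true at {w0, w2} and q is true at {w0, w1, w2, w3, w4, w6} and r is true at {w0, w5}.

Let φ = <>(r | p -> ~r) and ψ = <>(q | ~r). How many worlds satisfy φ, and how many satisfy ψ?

For <>(r | p -> ~r):
w0: successors {w1, w4}; r | p -> ~r there: w1:T, w4:T. ✓
w1: successors {w0}; r | p -> ~r there: w0:F. ✗
w2: no successors, so <>(r | p -> ~r) fails. ✗
w3: no successors, so <>(r | p -> ~r) fails. ✗
w4: no successors, so <>(r | p -> ~r) fails. ✗
w5: no successors, so <>(r | p -> ~r) fails. ✗
w6: no successors, so <>(r | p -> ~r) fails. ✗
— 1 world.
For <>(q | ~r):
w0: successors {w1, w4}; q | ~r there: w1:T, w4:T. ✓
w1: successors {w0}; q | ~r there: w0:T. ✓
w2: no successors, so <>(q | ~r) fails. ✗
w3: no successors, so <>(q | ~r) fails. ✗
w4: no successors, so <>(q | ~r) fails. ✗
w5: no successors, so <>(q | ~r) fails. ✗
w6: no successors, so <>(q | ~r) fails. ✗
— 2 worlds.

1 and 2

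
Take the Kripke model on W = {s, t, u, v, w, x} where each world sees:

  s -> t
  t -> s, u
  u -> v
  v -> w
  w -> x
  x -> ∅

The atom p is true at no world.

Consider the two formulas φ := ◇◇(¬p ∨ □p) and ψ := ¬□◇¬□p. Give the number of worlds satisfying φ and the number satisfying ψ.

For ◇◇(¬p ∨ □p):
s: successors {t}; ◇(¬p ∨ □p) there: t:T. ✓
t: successors {s, u}; ◇(¬p ∨ □p) there: s:T, u:T. ✓
u: successors {v}; ◇(¬p ∨ □p) there: v:T. ✓
v: successors {w}; ◇(¬p ∨ □p) there: w:T. ✓
w: successors {x}; ◇(¬p ∨ □p) there: x:F. ✗
x: no successors, so ◇◇(¬p ∨ □p) fails. ✗
— 4 worlds.
For ¬□◇¬□p:
s: □◇¬□p is T. ✗
t: □◇¬□p is T. ✗
u: □◇¬□p is T. ✗
v: □◇¬□p is F. ✓
w: □◇¬□p is F. ✓
x: □◇¬□p is T. ✗
— 2 worlds.

4 and 2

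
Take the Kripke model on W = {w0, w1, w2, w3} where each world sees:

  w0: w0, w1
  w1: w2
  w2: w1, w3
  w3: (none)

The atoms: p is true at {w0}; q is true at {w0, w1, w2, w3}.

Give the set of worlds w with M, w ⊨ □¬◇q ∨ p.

{w0, w3}

w0: □¬◇q is F, p is T. ✓
w1: □¬◇q is F, p is F. ✗
w2: □¬◇q is F, p is F. ✗
w3: □¬◇q is T, p is F. ✓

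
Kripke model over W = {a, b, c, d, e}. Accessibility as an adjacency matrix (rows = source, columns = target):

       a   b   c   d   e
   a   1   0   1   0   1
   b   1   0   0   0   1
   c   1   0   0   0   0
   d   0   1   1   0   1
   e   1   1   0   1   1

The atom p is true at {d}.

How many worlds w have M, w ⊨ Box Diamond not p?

5

a: successors {a, c, e}; Diamond not p there: a:T, c:T, e:T. ✓
b: successors {a, e}; Diamond not p there: a:T, e:T. ✓
c: successors {a}; Diamond not p there: a:T. ✓
d: successors {b, c, e}; Diamond not p there: b:T, c:T, e:T. ✓
e: successors {a, b, d, e}; Diamond not p there: a:T, b:T, d:T, e:T. ✓
Satisfying worlds: {a, b, c, d, e}.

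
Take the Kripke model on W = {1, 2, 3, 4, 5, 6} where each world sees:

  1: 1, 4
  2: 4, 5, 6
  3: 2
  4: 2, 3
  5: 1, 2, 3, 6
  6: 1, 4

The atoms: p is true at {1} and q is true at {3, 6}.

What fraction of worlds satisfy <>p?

1: successors {1, 4}; p there: 1:T, 4:F. ✓
2: successors {4, 5, 6}; p there: 4:F, 5:F, 6:F. ✗
3: successors {2}; p there: 2:F. ✗
4: successors {2, 3}; p there: 2:F, 3:F. ✗
5: successors {1, 2, 3, 6}; p there: 1:T, 2:F, 3:F, 6:F. ✓
6: successors {1, 4}; p there: 1:T, 4:F. ✓
That's 3 of 6 worlds, so 3/6 = 1/2.

1/2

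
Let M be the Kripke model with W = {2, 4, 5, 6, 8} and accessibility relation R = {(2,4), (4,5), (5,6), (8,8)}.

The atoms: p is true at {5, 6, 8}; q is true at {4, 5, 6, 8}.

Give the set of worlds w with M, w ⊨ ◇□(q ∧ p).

2: successors {4}; □(q ∧ p) there: 4:T. ✓
4: successors {5}; □(q ∧ p) there: 5:T. ✓
5: successors {6}; □(q ∧ p) there: 6:T. ✓
6: no successors, so ◇□(q ∧ p) fails. ✗
8: successors {8}; □(q ∧ p) there: 8:T. ✓

{2, 4, 5, 8}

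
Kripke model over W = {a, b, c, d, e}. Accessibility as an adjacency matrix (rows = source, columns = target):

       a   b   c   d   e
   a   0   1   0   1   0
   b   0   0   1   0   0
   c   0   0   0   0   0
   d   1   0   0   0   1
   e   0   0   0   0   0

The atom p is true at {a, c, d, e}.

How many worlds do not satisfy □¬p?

3

a: successors {b, d}; ¬p there: b:T, d:F. ✗
b: successors {c}; ¬p there: c:F. ✗
c: no successors, so □¬p holds vacuously. ✓
d: successors {a, e}; ¬p there: a:F, e:F. ✗
e: no successors, so □¬p holds vacuously. ✓
Satisfying worlds: {c, e}.
So □¬p fails at the other 3 worlds.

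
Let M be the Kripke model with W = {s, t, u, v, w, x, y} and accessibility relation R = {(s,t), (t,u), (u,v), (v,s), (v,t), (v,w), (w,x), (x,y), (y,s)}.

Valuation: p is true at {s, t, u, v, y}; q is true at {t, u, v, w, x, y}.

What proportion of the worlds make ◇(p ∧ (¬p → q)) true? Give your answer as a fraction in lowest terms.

s: successors {t}; p ∧ (¬p → q) there: t:T. ✓
t: successors {u}; p ∧ (¬p → q) there: u:T. ✓
u: successors {v}; p ∧ (¬p → q) there: v:T. ✓
v: successors {s, t, w}; p ∧ (¬p → q) there: s:T, t:T, w:F. ✓
w: successors {x}; p ∧ (¬p → q) there: x:F. ✗
x: successors {y}; p ∧ (¬p → q) there: y:T. ✓
y: successors {s}; p ∧ (¬p → q) there: s:T. ✓
That's 6 of 7 worlds, so 6/7.

6/7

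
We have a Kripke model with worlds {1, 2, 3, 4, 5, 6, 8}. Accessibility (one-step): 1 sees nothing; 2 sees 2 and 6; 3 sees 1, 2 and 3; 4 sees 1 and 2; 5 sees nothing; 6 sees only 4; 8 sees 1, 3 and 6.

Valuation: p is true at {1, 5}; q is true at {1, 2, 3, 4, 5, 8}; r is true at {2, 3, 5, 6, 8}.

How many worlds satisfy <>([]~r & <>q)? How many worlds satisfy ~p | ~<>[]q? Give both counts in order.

2 and 7

For <>([]~r & <>q):
1: no successors, so <>([]~r & <>q) fails. ✗
2: successors {2, 6}; []~r & <>q there: 2:F, 6:T. ✓
3: successors {1, 2, 3}; []~r & <>q there: 1:F, 2:F, 3:F. ✗
4: successors {1, 2}; []~r & <>q there: 1:F, 2:F. ✗
5: no successors, so <>([]~r & <>q) fails. ✗
6: successors {4}; []~r & <>q there: 4:F. ✗
8: successors {1, 3, 6}; []~r & <>q there: 1:F, 3:F, 6:T. ✓
— 2 worlds.
For ~p | ~<>[]q:
1: ~p is F, ~<>[]q is T. ✓
2: ~p is T, ~<>[]q is F. ✓
3: ~p is T, ~<>[]q is F. ✓
4: ~p is T, ~<>[]q is F. ✓
5: ~p is F, ~<>[]q is T. ✓
6: ~p is T, ~<>[]q is F. ✓
8: ~p is T, ~<>[]q is F. ✓
— 7 worlds.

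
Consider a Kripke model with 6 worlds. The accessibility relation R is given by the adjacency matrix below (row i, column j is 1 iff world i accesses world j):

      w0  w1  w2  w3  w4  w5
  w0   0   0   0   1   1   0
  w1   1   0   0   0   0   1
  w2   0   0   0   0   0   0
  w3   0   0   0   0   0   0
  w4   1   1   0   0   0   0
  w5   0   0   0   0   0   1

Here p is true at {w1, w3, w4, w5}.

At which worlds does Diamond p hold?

w0: successors {w3, w4}; p there: w3:T, w4:T. ✓
w1: successors {w0, w5}; p there: w0:F, w5:T. ✓
w2: no successors, so Diamond p fails. ✗
w3: no successors, so Diamond p fails. ✗
w4: successors {w0, w1}; p there: w0:F, w1:T. ✓
w5: successors {w5}; p there: w5:T. ✓

{w0, w1, w4, w5}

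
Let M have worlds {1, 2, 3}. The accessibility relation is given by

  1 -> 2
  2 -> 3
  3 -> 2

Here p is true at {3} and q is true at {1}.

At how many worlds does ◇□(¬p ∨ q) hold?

1: successors {2}; □(¬p ∨ q) there: 2:F. ✗
2: successors {3}; □(¬p ∨ q) there: 3:T. ✓
3: successors {2}; □(¬p ∨ q) there: 2:F. ✗
Satisfying worlds: {2}.

1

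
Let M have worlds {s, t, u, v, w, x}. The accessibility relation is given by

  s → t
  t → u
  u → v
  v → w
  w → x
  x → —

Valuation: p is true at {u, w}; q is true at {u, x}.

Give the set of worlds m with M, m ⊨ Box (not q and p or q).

{t, v, w, x}

s: successors {t}; not q and p or q there: t:F. ✗
t: successors {u}; not q and p or q there: u:T. ✓
u: successors {v}; not q and p or q there: v:F. ✗
v: successors {w}; not q and p or q there: w:T. ✓
w: successors {x}; not q and p or q there: x:T. ✓
x: no successors, so Box (not q and p or q) holds vacuously. ✓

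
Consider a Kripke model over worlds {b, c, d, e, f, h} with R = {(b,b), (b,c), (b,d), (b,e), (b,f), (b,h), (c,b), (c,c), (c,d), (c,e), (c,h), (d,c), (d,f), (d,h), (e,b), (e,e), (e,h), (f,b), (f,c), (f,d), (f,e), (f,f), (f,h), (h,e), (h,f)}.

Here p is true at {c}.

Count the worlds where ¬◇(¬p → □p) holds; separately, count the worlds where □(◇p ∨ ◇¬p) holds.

For ¬◇(¬p → □p):
b: ◇(¬p → □p) is T. ✗
c: ◇(¬p → □p) is T. ✗
d: ◇(¬p → □p) is T. ✗
e: ◇(¬p → □p) is F. ✓
f: ◇(¬p → □p) is T. ✗
h: ◇(¬p → □p) is F. ✓
— 2 worlds.
For □(◇p ∨ ◇¬p):
b: successors {b, c, d, e, f, h}; ◇p ∨ ◇¬p there: b:T, c:T, d:T, e:T, f:T, h:T. ✓
c: successors {b, c, d, e, h}; ◇p ∨ ◇¬p there: b:T, c:T, d:T, e:T, h:T. ✓
d: successors {c, f, h}; ◇p ∨ ◇¬p there: c:T, f:T, h:T. ✓
e: successors {b, e, h}; ◇p ∨ ◇¬p there: b:T, e:T, h:T. ✓
f: successors {b, c, d, e, f, h}; ◇p ∨ ◇¬p there: b:T, c:T, d:T, e:T, f:T, h:T. ✓
h: successors {e, f}; ◇p ∨ ◇¬p there: e:T, f:T. ✓
— 6 worlds.

2 and 6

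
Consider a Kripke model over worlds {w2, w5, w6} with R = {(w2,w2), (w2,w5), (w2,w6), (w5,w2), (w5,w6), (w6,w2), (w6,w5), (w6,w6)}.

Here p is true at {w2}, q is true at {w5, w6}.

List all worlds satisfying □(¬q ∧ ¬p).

w2: successors {w2, w5, w6}; ¬q ∧ ¬p there: w2:F, w5:F, w6:F. ✗
w5: successors {w2, w6}; ¬q ∧ ¬p there: w2:F, w6:F. ✗
w6: successors {w2, w5, w6}; ¬q ∧ ¬p there: w2:F, w5:F, w6:F. ✗

∅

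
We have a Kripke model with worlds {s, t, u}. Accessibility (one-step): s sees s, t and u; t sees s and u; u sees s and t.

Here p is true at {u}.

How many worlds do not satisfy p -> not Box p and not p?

1

s: p is F, not Box p and not p is T. ✓
t: p is F, not Box p and not p is T. ✓
u: p is T, not Box p and not p is F. ✗
Satisfying worlds: {s, t}.
So p -> not Box p and not p fails at the other 1 world.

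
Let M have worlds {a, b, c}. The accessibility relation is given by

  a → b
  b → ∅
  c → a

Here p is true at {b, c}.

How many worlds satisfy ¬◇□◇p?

a: ◇□◇p is T. ✗
b: ◇□◇p is F. ✓
c: ◇□◇p is F. ✓
Satisfying worlds: {b, c}.

2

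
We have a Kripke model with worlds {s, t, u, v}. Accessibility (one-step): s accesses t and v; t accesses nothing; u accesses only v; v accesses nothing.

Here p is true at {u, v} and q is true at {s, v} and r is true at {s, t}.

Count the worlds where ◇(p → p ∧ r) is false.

3

s: successors {t, v}; p → p ∧ r there: t:T, v:F. ✓
t: no successors, so ◇(p → p ∧ r) fails. ✗
u: successors {v}; p → p ∧ r there: v:F. ✗
v: no successors, so ◇(p → p ∧ r) fails. ✗
Satisfying worlds: {s}.
So ◇(p → p ∧ r) fails at the other 3 worlds.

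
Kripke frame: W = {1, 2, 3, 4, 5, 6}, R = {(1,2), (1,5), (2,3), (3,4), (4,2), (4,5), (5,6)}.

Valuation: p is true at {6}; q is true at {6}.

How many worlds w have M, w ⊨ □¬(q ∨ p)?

1: successors {2, 5}; ¬(q ∨ p) there: 2:T, 5:T. ✓
2: successors {3}; ¬(q ∨ p) there: 3:T. ✓
3: successors {4}; ¬(q ∨ p) there: 4:T. ✓
4: successors {2, 5}; ¬(q ∨ p) there: 2:T, 5:T. ✓
5: successors {6}; ¬(q ∨ p) there: 6:F. ✗
6: no successors, so □¬(q ∨ p) holds vacuously. ✓
Satisfying worlds: {1, 2, 3, 4, 6}.

5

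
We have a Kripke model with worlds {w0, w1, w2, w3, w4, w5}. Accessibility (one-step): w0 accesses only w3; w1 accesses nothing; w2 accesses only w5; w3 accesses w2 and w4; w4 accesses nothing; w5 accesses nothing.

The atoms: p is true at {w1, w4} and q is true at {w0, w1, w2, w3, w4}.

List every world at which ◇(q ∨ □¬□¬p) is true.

w0: successors {w3}; q ∨ □¬□¬p there: w3:T. ✓
w1: no successors, so ◇(q ∨ □¬□¬p) fails. ✗
w2: successors {w5}; q ∨ □¬□¬p there: w5:T. ✓
w3: successors {w2, w4}; q ∨ □¬□¬p there: w2:T, w4:T. ✓
w4: no successors, so ◇(q ∨ □¬□¬p) fails. ✗
w5: no successors, so ◇(q ∨ □¬□¬p) fails. ✗

{w0, w2, w3}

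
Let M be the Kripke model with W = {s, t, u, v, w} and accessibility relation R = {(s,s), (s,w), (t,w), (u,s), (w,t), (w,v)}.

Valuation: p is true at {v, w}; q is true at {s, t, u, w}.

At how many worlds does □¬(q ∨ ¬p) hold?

s: successors {s, w}; ¬(q ∨ ¬p) there: s:F, w:F. ✗
t: successors {w}; ¬(q ∨ ¬p) there: w:F. ✗
u: successors {s}; ¬(q ∨ ¬p) there: s:F. ✗
v: no successors, so □¬(q ∨ ¬p) holds vacuously. ✓
w: successors {t, v}; ¬(q ∨ ¬p) there: t:F, v:T. ✗
Satisfying worlds: {v}.

1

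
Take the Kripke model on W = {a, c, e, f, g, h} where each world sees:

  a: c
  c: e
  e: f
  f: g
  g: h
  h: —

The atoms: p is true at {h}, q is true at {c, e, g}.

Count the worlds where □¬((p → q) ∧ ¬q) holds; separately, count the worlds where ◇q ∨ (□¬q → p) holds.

For □¬((p → q) ∧ ¬q):
a: successors {c}; ¬((p → q) ∧ ¬q) there: c:T. ✓
c: successors {e}; ¬((p → q) ∧ ¬q) there: e:T. ✓
e: successors {f}; ¬((p → q) ∧ ¬q) there: f:F. ✗
f: successors {g}; ¬((p → q) ∧ ¬q) there: g:T. ✓
g: successors {h}; ¬((p → q) ∧ ¬q) there: h:T. ✓
h: no successors, so □¬((p → q) ∧ ¬q) holds vacuously. ✓
— 5 worlds.
For ◇q ∨ (□¬q → p):
a: ◇q is T, □¬q → p is T. ✓
c: ◇q is T, □¬q → p is T. ✓
e: ◇q is F, □¬q → p is F. ✗
f: ◇q is T, □¬q → p is T. ✓
g: ◇q is F, □¬q → p is F. ✗
h: ◇q is F, □¬q → p is T. ✓
— 4 worlds.

5 and 4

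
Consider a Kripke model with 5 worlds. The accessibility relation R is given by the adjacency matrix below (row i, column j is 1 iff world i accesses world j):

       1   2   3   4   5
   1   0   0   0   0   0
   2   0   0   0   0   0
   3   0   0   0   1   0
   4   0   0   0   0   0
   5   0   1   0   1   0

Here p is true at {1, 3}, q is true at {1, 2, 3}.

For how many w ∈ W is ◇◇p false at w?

5

1: no successors, so ◇◇p fails. ✗
2: no successors, so ◇◇p fails. ✗
3: successors {4}; ◇p there: 4:F. ✗
4: no successors, so ◇◇p fails. ✗
5: successors {2, 4}; ◇p there: 2:F, 4:F. ✗
Satisfying worlds: ∅.
So ◇◇p fails at the other 5 worlds.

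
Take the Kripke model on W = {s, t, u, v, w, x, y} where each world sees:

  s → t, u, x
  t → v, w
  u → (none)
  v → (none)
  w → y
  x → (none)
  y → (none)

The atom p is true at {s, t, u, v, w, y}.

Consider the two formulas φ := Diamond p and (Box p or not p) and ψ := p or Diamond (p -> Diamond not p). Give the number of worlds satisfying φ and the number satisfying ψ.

For Diamond p and (Box p or not p):
s: Diamond p is T, Box p or not p is F. ✗
t: Diamond p is T, Box p or not p is T. ✓
u: Diamond p is F, Box p or not p is T. ✗
v: Diamond p is F, Box p or not p is T. ✗
w: Diamond p is T, Box p or not p is T. ✓
x: Diamond p is F, Box p or not p is T. ✗
y: Diamond p is F, Box p or not p is T. ✗
— 2 worlds.
For p or Diamond (p -> Diamond not p):
s: p is T, Diamond (p -> Diamond not p) is T. ✓
t: p is T, Diamond (p -> Diamond not p) is F. ✓
u: p is T, Diamond (p -> Diamond not p) is F. ✓
v: p is T, Diamond (p -> Diamond not p) is F. ✓
w: p is T, Diamond (p -> Diamond not p) is F. ✓
x: p is F, Diamond (p -> Diamond not p) is F. ✗
y: p is T, Diamond (p -> Diamond not p) is F. ✓
— 6 worlds.

2 and 6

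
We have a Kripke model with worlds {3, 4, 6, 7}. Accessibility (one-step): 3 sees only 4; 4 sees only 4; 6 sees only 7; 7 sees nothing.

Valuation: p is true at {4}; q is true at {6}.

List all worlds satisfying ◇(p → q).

{6}

3: successors {4}; p → q there: 4:F. ✗
4: successors {4}; p → q there: 4:F. ✗
6: successors {7}; p → q there: 7:T. ✓
7: no successors, so ◇(p → q) fails. ✗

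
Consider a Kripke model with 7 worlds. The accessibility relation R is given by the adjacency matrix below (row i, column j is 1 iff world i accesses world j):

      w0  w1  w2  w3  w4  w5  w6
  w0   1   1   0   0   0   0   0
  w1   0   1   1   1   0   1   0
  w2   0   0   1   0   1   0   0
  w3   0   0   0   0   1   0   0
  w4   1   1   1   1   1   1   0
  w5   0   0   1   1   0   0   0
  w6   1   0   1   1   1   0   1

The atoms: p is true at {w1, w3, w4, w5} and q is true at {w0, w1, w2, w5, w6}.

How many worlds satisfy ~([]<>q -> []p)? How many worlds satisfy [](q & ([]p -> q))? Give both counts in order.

2 and 1

For ~([]<>q -> []p):
w0: []<>q -> []p is F. ✓
w1: []<>q -> []p is T. ✗
w2: []<>q -> []p is F. ✓
w3: []<>q -> []p is T. ✗
w4: []<>q -> []p is T. ✗
w5: []<>q -> []p is T. ✗
w6: []<>q -> []p is T. ✗
— 2 worlds.
For [](q & ([]p -> q)):
w0: successors {w0, w1}; q & ([]p -> q) there: w0:T, w1:T. ✓
w1: successors {w1, w2, w3, w5}; q & ([]p -> q) there: w1:T, w2:T, w3:F, w5:T. ✗
w2: successors {w2, w4}; q & ([]p -> q) there: w2:T, w4:F. ✗
w3: successors {w4}; q & ([]p -> q) there: w4:F. ✗
w4: successors {w0, w1, w2, w3, w4, w5}; q & ([]p -> q) there: w0:T, w1:T, w2:T, w3:F, w4:F, w5:T. ✗
w5: successors {w2, w3}; q & ([]p -> q) there: w2:T, w3:F. ✗
w6: successors {w0, w2, w3, w4, w6}; q & ([]p -> q) there: w0:T, w2:T, w3:F, w4:F, w6:T. ✗
— 1 world.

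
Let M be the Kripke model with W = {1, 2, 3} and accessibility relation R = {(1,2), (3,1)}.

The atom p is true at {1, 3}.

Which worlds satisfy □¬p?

1: successors {2}; ¬p there: 2:T. ✓
2: no successors, so □¬p holds vacuously. ✓
3: successors {1}; ¬p there: 1:F. ✗

{1, 2}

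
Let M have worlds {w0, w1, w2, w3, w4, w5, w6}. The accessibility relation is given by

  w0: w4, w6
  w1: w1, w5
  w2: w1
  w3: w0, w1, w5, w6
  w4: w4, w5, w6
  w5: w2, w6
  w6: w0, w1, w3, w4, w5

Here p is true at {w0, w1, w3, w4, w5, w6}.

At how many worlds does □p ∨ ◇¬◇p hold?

w0: □p is T, ◇¬◇p is F. ✓
w1: □p is T, ◇¬◇p is F. ✓
w2: □p is T, ◇¬◇p is F. ✓
w3: □p is T, ◇¬◇p is F. ✓
w4: □p is T, ◇¬◇p is F. ✓
w5: □p is F, ◇¬◇p is F. ✗
w6: □p is T, ◇¬◇p is F. ✓
Satisfying worlds: {w0, w1, w2, w3, w4, w6}.

6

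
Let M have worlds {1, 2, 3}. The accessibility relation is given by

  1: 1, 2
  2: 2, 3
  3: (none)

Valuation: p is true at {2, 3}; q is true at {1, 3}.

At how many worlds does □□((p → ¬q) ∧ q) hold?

1: successors {1, 2}; □((p → ¬q) ∧ q) there: 1:F, 2:F. ✗
2: successors {2, 3}; □((p → ¬q) ∧ q) there: 2:F, 3:T. ✗
3: no successors, so □□((p → ¬q) ∧ q) holds vacuously. ✓
Satisfying worlds: {3}.

1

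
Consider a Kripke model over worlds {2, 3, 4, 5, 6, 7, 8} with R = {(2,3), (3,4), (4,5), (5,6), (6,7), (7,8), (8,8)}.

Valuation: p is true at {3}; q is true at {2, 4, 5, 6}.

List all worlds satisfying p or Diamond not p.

{3, 4, 5, 6, 7, 8}

2: p is F, Diamond not p is F. ✗
3: p is T, Diamond not p is T. ✓
4: p is F, Diamond not p is T. ✓
5: p is F, Diamond not p is T. ✓
6: p is F, Diamond not p is T. ✓
7: p is F, Diamond not p is T. ✓
8: p is F, Diamond not p is T. ✓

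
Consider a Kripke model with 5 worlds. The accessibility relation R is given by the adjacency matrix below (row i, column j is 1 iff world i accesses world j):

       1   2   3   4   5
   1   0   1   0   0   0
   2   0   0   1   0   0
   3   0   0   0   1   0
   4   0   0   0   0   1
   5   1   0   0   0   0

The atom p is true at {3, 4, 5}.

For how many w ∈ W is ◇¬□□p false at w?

1: successors {2}; ¬□□p there: 2:F. ✗
2: successors {3}; ¬□□p there: 3:F. ✗
3: successors {4}; ¬□□p there: 4:T. ✓
4: successors {5}; ¬□□p there: 5:T. ✓
5: successors {1}; ¬□□p there: 1:F. ✗
Satisfying worlds: {3, 4}.
So ◇¬□□p fails at the other 3 worlds.

3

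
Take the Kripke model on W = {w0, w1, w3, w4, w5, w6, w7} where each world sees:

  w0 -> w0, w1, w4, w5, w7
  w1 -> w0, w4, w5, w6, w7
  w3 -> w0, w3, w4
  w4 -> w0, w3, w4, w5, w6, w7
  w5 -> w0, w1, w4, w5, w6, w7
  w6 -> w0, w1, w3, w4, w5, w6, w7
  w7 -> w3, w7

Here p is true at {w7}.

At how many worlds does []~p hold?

1

w0: successors {w0, w1, w4, w5, w7}; ~p there: w0:T, w1:T, w4:T, w5:T, w7:F. ✗
w1: successors {w0, w4, w5, w6, w7}; ~p there: w0:T, w4:T, w5:T, w6:T, w7:F. ✗
w3: successors {w0, w3, w4}; ~p there: w0:T, w3:T, w4:T. ✓
w4: successors {w0, w3, w4, w5, w6, w7}; ~p there: w0:T, w3:T, w4:T, w5:T, w6:T, w7:F. ✗
w5: successors {w0, w1, w4, w5, w6, w7}; ~p there: w0:T, w1:T, w4:T, w5:T, w6:T, w7:F. ✗
w6: successors {w0, w1, w3, w4, w5, w6, w7}; ~p there: w0:T, w1:T, w3:T, w4:T, w5:T, w6:T, w7:F. ✗
w7: successors {w3, w7}; ~p there: w3:T, w7:F. ✗
Satisfying worlds: {w3}.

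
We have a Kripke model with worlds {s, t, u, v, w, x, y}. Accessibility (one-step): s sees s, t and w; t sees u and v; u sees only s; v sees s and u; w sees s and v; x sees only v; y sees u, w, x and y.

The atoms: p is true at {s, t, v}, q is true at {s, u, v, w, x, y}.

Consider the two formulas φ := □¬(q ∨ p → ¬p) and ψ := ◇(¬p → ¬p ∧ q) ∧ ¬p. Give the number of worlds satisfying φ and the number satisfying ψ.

For □¬(q ∨ p → ¬p):
s: successors {s, t, w}; ¬(q ∨ p → ¬p) there: s:T, t:T, w:F. ✗
t: successors {u, v}; ¬(q ∨ p → ¬p) there: u:F, v:T. ✗
u: successors {s}; ¬(q ∨ p → ¬p) there: s:T. ✓
v: successors {s, u}; ¬(q ∨ p → ¬p) there: s:T, u:F. ✗
w: successors {s, v}; ¬(q ∨ p → ¬p) there: s:T, v:T. ✓
x: successors {v}; ¬(q ∨ p → ¬p) there: v:T. ✓
y: successors {u, w, x, y}; ¬(q ∨ p → ¬p) there: u:F, w:F, x:F, y:F. ✗
— 3 worlds.
For ◇(¬p → ¬p ∧ q) ∧ ¬p:
s: ◇(¬p → ¬p ∧ q) is T, ¬p is F. ✗
t: ◇(¬p → ¬p ∧ q) is T, ¬p is F. ✗
u: ◇(¬p → ¬p ∧ q) is T, ¬p is T. ✓
v: ◇(¬p → ¬p ∧ q) is T, ¬p is F. ✗
w: ◇(¬p → ¬p ∧ q) is T, ¬p is T. ✓
x: ◇(¬p → ¬p ∧ q) is T, ¬p is T. ✓
y: ◇(¬p → ¬p ∧ q) is T, ¬p is T. ✓
— 4 worlds.

3 and 4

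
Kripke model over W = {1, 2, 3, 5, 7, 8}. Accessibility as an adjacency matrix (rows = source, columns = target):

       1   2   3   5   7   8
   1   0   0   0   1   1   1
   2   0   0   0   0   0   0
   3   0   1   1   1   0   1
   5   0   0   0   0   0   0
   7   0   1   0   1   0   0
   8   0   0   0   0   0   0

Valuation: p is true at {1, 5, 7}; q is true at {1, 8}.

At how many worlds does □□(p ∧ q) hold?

4

1: successors {5, 7, 8}; □(p ∧ q) there: 5:T, 7:F, 8:T. ✗
2: no successors, so □□(p ∧ q) holds vacuously. ✓
3: successors {2, 3, 5, 8}; □(p ∧ q) there: 2:T, 3:F, 5:T, 8:T. ✗
5: no successors, so □□(p ∧ q) holds vacuously. ✓
7: successors {2, 5}; □(p ∧ q) there: 2:T, 5:T. ✓
8: no successors, so □□(p ∧ q) holds vacuously. ✓
Satisfying worlds: {2, 5, 7, 8}.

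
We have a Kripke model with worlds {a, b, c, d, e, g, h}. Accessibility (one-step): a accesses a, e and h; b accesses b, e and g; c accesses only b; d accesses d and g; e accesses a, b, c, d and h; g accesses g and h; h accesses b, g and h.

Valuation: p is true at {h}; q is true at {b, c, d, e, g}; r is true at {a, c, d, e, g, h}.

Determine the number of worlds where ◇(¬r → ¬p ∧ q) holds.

7

a: successors {a, e, h}; ¬r → ¬p ∧ q there: a:T, e:T, h:T. ✓
b: successors {b, e, g}; ¬r → ¬p ∧ q there: b:T, e:T, g:T. ✓
c: successors {b}; ¬r → ¬p ∧ q there: b:T. ✓
d: successors {d, g}; ¬r → ¬p ∧ q there: d:T, g:T. ✓
e: successors {a, b, c, d, h}; ¬r → ¬p ∧ q there: a:T, b:T, c:T, d:T, h:T. ✓
g: successors {g, h}; ¬r → ¬p ∧ q there: g:T, h:T. ✓
h: successors {b, g, h}; ¬r → ¬p ∧ q there: b:T, g:T, h:T. ✓
Satisfying worlds: {a, b, c, d, e, g, h}.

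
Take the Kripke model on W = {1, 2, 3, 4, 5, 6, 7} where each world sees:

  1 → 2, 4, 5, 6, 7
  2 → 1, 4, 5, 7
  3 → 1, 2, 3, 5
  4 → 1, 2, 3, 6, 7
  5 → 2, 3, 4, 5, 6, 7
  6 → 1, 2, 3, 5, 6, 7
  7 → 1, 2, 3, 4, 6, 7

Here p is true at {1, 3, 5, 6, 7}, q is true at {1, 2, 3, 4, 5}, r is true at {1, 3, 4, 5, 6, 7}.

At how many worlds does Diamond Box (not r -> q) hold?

7

1: successors {2, 4, 5, 6, 7}; Box (not r -> q) there: 2:T, 4:T, 5:T, 6:T, 7:T. ✓
2: successors {1, 4, 5, 7}; Box (not r -> q) there: 1:T, 4:T, 5:T, 7:T. ✓
3: successors {1, 2, 3, 5}; Box (not r -> q) there: 1:T, 2:T, 3:T, 5:T. ✓
4: successors {1, 2, 3, 6, 7}; Box (not r -> q) there: 1:T, 2:T, 3:T, 6:T, 7:T. ✓
5: successors {2, 3, 4, 5, 6, 7}; Box (not r -> q) there: 2:T, 3:T, 4:T, 5:T, 6:T, 7:T. ✓
6: successors {1, 2, 3, 5, 6, 7}; Box (not r -> q) there: 1:T, 2:T, 3:T, 5:T, 6:T, 7:T. ✓
7: successors {1, 2, 3, 4, 6, 7}; Box (not r -> q) there: 1:T, 2:T, 3:T, 4:T, 6:T, 7:T. ✓
Satisfying worlds: {1, 2, 3, 4, 5, 6, 7}.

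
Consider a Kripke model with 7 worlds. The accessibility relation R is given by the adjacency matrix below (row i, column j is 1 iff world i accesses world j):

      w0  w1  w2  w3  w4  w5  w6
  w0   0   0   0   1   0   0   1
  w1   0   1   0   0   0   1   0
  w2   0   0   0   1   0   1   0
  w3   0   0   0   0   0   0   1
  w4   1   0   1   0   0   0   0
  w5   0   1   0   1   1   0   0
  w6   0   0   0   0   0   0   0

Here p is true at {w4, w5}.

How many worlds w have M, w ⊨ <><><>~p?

w0: successors {w3, w6}; <><>~p there: w3:F, w6:F. ✗
w1: successors {w1, w5}; <><>~p there: w1:T, w5:T. ✓
w2: successors {w3, w5}; <><>~p there: w3:F, w5:T. ✓
w3: successors {w6}; <><>~p there: w6:F. ✗
w4: successors {w0, w2}; <><>~p there: w0:T, w2:T. ✓
w5: successors {w1, w3, w4}; <><>~p there: w1:T, w3:F, w4:T. ✓
w6: no successors, so <><><>~p fails. ✗
Satisfying worlds: {w1, w2, w4, w5}.

4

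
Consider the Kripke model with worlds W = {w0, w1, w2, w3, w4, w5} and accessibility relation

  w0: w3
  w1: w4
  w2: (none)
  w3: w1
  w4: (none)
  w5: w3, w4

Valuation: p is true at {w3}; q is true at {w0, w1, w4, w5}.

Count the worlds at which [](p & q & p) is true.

2

w0: successors {w3}; p & q & p there: w3:F. ✗
w1: successors {w4}; p & q & p there: w4:F. ✗
w2: no successors, so [](p & q & p) holds vacuously. ✓
w3: successors {w1}; p & q & p there: w1:F. ✗
w4: no successors, so [](p & q & p) holds vacuously. ✓
w5: successors {w3, w4}; p & q & p there: w3:F, w4:F. ✗
Satisfying worlds: {w2, w4}.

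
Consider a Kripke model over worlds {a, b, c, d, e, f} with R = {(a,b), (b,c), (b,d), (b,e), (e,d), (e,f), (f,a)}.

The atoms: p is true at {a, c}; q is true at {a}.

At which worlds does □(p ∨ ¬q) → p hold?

a: □(p ∨ ¬q) is T, p is T. ✓
b: □(p ∨ ¬q) is T, p is F. ✗
c: □(p ∨ ¬q) is T, p is T. ✓
d: □(p ∨ ¬q) is T, p is F. ✗
e: □(p ∨ ¬q) is T, p is F. ✗
f: □(p ∨ ¬q) is T, p is F. ✗

{a, c}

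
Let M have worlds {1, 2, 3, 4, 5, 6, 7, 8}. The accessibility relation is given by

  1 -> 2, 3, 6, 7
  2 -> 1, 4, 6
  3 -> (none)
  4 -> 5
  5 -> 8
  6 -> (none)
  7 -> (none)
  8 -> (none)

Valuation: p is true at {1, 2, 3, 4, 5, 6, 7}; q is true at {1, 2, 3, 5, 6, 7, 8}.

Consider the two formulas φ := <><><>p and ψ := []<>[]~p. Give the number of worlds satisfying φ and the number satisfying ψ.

For <><><>p:
1: successors {2, 3, 6, 7}; <><>p there: 2:T, 3:F, 6:F, 7:F. ✓
2: successors {1, 4, 6}; <><>p there: 1:T, 4:F, 6:F. ✓
3: no successors, so <><><>p fails. ✗
4: successors {5}; <><>p there: 5:F. ✗
5: successors {8}; <><>p there: 8:F. ✗
6: no successors, so <><><>p fails. ✗
7: no successors, so <><><>p fails. ✗
8: no successors, so <><><>p fails. ✗
— 2 worlds.
For []<>[]~p:
1: successors {2, 3, 6, 7}; <>[]~p there: 2:T, 3:F, 6:F, 7:F. ✗
2: successors {1, 4, 6}; <>[]~p there: 1:T, 4:T, 6:F. ✗
3: no successors, so []<>[]~p holds vacuously. ✓
4: successors {5}; <>[]~p there: 5:T. ✓
5: successors {8}; <>[]~p there: 8:F. ✗
6: no successors, so []<>[]~p holds vacuously. ✓
7: no successors, so []<>[]~p holds vacuously. ✓
8: no successors, so []<>[]~p holds vacuously. ✓
— 5 worlds.

2 and 5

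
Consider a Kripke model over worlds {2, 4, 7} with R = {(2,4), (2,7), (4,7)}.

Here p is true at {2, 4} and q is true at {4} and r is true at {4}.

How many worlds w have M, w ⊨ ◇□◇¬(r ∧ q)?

2

2: successors {4, 7}; □◇¬(r ∧ q) there: 4:F, 7:T. ✓
4: successors {7}; □◇¬(r ∧ q) there: 7:T. ✓
7: no successors, so ◇□◇¬(r ∧ q) fails. ✗
Satisfying worlds: {2, 4}.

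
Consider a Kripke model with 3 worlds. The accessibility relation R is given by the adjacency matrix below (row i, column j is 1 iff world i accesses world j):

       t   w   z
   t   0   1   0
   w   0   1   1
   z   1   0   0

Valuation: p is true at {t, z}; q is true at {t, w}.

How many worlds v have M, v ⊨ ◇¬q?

t: successors {w}; ¬q there: w:F. ✗
w: successors {w, z}; ¬q there: w:F, z:T. ✓
z: successors {t}; ¬q there: t:F. ✗
Satisfying worlds: {w}.

1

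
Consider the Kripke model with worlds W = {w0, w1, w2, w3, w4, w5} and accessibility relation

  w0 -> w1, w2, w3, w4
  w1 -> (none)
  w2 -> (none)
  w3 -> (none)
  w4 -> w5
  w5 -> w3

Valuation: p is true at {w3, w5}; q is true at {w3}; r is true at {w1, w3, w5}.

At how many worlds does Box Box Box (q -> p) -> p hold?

w0: Box Box Box (q -> p) is T, p is F. ✗
w1: Box Box Box (q -> p) is T, p is F. ✗
w2: Box Box Box (q -> p) is T, p is F. ✗
w3: Box Box Box (q -> p) is T, p is T. ✓
w4: Box Box Box (q -> p) is T, p is F. ✗
w5: Box Box Box (q -> p) is T, p is T. ✓
Satisfying worlds: {w3, w5}.

2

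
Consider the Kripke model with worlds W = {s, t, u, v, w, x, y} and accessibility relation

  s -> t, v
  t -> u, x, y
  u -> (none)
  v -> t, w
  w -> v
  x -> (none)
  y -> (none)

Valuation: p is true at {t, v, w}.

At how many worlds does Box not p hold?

s: successors {t, v}; not p there: t:F, v:F. ✗
t: successors {u, x, y}; not p there: u:T, x:T, y:T. ✓
u: no successors, so Box not p holds vacuously. ✓
v: successors {t, w}; not p there: t:F, w:F. ✗
w: successors {v}; not p there: v:F. ✗
x: no successors, so Box not p holds vacuously. ✓
y: no successors, so Box not p holds vacuously. ✓
Satisfying worlds: {t, u, x, y}.

4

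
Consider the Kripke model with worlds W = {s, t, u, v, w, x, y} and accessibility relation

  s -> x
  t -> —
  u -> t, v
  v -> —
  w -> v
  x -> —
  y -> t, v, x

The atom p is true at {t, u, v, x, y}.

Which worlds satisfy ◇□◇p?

s: successors {x}; □◇p there: x:T. ✓
t: no successors, so ◇□◇p fails. ✗
u: successors {t, v}; □◇p there: t:T, v:T. ✓
v: no successors, so ◇□◇p fails. ✗
w: successors {v}; □◇p there: v:T. ✓
x: no successors, so ◇□◇p fails. ✗
y: successors {t, v, x}; □◇p there: t:T, v:T, x:T. ✓

{s, u, w, y}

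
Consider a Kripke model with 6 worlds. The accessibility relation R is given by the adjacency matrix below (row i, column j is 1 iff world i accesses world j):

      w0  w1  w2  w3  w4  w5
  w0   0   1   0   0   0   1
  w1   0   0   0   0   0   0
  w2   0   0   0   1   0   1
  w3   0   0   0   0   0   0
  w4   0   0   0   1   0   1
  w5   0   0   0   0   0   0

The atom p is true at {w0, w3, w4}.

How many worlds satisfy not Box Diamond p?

3

w0: Box Diamond p is F. ✓
w1: Box Diamond p is T. ✗
w2: Box Diamond p is F. ✓
w3: Box Diamond p is T. ✗
w4: Box Diamond p is F. ✓
w5: Box Diamond p is T. ✗
Satisfying worlds: {w0, w2, w4}.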